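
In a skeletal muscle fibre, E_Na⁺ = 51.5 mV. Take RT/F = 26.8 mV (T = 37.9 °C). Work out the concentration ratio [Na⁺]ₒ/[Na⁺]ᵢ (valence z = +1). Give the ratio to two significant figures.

ln([out]/[in]) = E·z/(26.8) = 51.5 × 1 / 26.8 = 1.9216
[out]/[in] = e^(1.9216) = 6.832

6.8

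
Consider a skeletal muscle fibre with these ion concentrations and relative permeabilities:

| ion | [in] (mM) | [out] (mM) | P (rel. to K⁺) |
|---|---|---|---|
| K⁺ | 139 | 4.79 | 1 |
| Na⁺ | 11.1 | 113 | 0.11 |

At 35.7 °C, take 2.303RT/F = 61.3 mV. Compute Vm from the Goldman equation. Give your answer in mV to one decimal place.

-55.8 mV

Vm = 61.3 · log₁₀[(Σ P·[cation]ₒ + Σ P·[anion]ᵢ) / (Σ P·[cation]ᵢ + Σ P·[anion]ₒ)]
Numerator = 1×4.79 + 0.11×113 = 17.22
Denominator = 1×139 + 0.11×11.1 = 140.2
Vm = 61.3 · log₁₀(0.12281) = 61.3 × (-0.9108) = -55.83 mV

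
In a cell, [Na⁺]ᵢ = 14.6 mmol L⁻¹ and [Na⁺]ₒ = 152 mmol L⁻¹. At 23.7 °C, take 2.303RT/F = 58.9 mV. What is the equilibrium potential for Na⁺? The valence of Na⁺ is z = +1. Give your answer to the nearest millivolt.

E = (58.9/z) · log₁₀([Na⁺]_out/[Na⁺]_in) with z = +1.
= (58.9/1) · log₁₀(152/14.6) = 58.90 · log₁₀(10.41)
= 58.90 · (1.0175) = 59.93 mV

60 mV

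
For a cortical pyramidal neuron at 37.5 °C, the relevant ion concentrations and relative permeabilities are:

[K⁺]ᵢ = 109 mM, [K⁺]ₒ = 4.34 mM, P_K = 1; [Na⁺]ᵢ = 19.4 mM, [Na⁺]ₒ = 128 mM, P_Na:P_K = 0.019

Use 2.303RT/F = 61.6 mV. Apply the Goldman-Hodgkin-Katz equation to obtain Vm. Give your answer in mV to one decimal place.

-74.4 mV

Vm = 61.6 · log₁₀[(Σ P·[cation]ₒ + Σ P·[anion]ᵢ) / (Σ P·[cation]ᵢ + Σ P·[anion]ₒ)]
Numerator = 1×4.34 + 0.019×128 = 6.772
Denominator = 1×109 + 0.019×19.4 = 109.4
Vm = 61.6 · log₁₀(0.061919) = 61.6 × (-1.2082) = -74.42 mV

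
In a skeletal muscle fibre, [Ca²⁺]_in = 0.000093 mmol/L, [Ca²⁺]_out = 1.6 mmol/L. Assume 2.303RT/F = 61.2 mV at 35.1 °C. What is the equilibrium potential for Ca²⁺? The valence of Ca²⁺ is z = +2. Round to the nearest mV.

E = (61.2/z) · log₁₀([Ca²⁺]_out/[Ca²⁺]_in) with z = +2.
= (61.2/2) · log₁₀(1.6/0.000093) = 30.60 · log₁₀(1.72e+04)
= 30.60 · (4.2356) = 129.61 mV

130 mV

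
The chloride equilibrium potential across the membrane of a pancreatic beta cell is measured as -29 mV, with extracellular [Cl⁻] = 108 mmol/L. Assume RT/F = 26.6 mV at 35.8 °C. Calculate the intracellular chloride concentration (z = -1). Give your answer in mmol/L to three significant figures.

36.3 mmol/L

Nernst: E = (26.6/-1) · ln([out]/[in]), so ln([out]/[in]) = -29.0 × -1 / 26.6 = 1.0902.
[out]/[in] = e^(1.0902) = 2.975.
[in] = 108 / 2.975 = 36.3 mmol/L.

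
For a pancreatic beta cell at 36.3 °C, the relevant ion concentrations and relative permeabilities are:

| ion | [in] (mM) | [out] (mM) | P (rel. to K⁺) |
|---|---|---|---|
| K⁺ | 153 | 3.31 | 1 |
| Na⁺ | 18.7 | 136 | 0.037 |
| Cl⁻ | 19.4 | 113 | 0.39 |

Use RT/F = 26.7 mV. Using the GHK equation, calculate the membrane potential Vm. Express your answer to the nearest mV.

Vm = 26.7 · ln[(Σ P·[cation]ₒ + Σ P·[anion]ᵢ) / (Σ P·[cation]ᵢ + Σ P·[anion]ₒ)]
Numerator = 1×3.31 + 0.037×136 + 0.39×19.4 = 15.91
Denominator = 1×153 + 0.037×18.7 + 0.39×113 = 197.8
Vm = 26.7 · ln(0.08044) = 26.7 × (-2.5202) = -67.29 mV

-67 mV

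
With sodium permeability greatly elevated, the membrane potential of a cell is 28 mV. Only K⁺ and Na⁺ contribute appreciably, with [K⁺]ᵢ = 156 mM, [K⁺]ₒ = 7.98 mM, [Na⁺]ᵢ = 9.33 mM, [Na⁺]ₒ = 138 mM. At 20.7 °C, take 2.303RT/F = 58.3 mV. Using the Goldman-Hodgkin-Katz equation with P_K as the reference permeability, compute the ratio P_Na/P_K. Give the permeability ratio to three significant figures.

Let α = P_Na/P_K. GHK: Vm = 58.3·log₁₀[(Kₒ + α·Naₒ)/(Kᵢ + α·Naᵢ)].
10^(Vm/58.3) = 10^(28.0/58.3) = 3.0219
So 3.0219·(Kᵢ + α·Naᵢ) = Kₒ + α·Naₒ → α = (3.0219·156.0 − 7.98) / (138.0 − 3.0219·9.33)
α = (471.4 − 7.98) / (138.0 − 28.19) = 463.4/109.8 = 4.22

4.22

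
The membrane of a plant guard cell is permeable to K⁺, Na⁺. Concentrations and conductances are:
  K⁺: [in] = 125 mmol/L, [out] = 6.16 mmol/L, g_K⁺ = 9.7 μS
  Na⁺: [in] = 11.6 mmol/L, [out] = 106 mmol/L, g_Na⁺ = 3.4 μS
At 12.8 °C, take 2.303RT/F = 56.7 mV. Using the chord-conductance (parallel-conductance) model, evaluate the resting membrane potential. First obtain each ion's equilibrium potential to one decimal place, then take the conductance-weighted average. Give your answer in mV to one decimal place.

-40.7 mV

E_K⁺ = (56.7/1)·log₁₀(6.16/125) = -74.1 mV
E_Na⁺ = (56.7/1)·log₁₀(106/11.6) = 54.5 mV
Vm = (Σ gᵢEᵢ)/(Σ gᵢ) = (9.7·-74.1 + 3.4·54.5) / (9.7 + 3.4)
= -533.47 / 13.1 = -40.72 mV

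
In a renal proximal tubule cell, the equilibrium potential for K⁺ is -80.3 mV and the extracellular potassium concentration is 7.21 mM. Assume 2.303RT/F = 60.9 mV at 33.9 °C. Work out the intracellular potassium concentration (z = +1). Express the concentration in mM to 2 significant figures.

150 mM

Nernst: E = (60.9/1) · log₁₀([out]/[in]), so log₁₀([out]/[in]) = -80.3 × 1 / 60.9 = -1.3186.
[out]/[in] = 10^(-1.3186) = 0.04802.
[in] = 7.21 / 0.04802 = 150.1 mM.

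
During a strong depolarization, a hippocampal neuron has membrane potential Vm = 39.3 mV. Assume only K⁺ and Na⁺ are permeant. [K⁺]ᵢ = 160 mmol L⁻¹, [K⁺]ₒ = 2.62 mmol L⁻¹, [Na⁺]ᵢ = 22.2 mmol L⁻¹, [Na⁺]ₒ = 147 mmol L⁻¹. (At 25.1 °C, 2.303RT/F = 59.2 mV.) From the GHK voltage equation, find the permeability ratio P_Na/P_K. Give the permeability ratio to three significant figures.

Let α = P_Na/P_K. GHK: Vm = 59.2·log₁₀[(Kₒ + α·Naₒ)/(Kᵢ + α·Naᵢ)].
10^(Vm/59.2) = 10^(39.3/59.2) = 4.6116
So 4.6116·(Kᵢ + α·Naᵢ) = Kₒ + α·Naₒ → α = (4.6116·160.0 − 2.62) / (147.0 − 4.6116·22.2)
α = (737.9 − 2.62) / (147.0 − 102.4) = 735.2/44.62 = 16.48

16.5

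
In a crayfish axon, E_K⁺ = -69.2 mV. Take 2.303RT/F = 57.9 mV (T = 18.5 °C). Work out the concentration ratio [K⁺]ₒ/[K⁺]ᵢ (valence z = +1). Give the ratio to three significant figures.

log₁₀([out]/[in]) = E·z/(57.9) = -69.2 × 1 / 57.9 = -1.1952
[out]/[in] = 10^(-1.1952) = 0.0638

0.0638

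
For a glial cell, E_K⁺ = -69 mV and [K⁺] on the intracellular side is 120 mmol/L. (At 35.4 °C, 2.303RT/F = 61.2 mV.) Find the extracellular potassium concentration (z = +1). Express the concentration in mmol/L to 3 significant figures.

Nernst: E = (61.2/1) · log₁₀([out]/[in]), so log₁₀([out]/[in]) = -69.0 × 1 / 61.2 = -1.1275.
[out]/[in] = 10^(-1.1275) = 0.07457.
[out] = 0.07457 × 120 = 8.948 mmol/L.

8.95 mmol/L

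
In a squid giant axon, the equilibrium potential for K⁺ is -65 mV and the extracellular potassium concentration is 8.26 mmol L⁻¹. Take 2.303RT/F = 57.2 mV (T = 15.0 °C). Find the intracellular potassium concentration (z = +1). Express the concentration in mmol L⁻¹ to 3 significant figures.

Nernst: E = (57.2/1) · log₁₀([out]/[in]), so log₁₀([out]/[in]) = -65.0 × 1 / 57.2 = -1.1364.
[out]/[in] = 10^(-1.1364) = 0.07305.
[in] = 8.26 / 0.07305 = 113.1 mmol L⁻¹.

113 mmol L⁻¹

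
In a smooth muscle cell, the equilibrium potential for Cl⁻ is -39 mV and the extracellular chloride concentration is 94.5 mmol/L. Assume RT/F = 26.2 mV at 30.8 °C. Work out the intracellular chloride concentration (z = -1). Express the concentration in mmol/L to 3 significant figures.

21.3 mmol/L

Nernst: E = (26.2/-1) · ln([out]/[in]), so ln([out]/[in]) = -39.0 × -1 / 26.2 = 1.4885.
[out]/[in] = e^(1.4885) = 4.431.
[in] = 94.5 / 4.431 = 21.33 mmol/L.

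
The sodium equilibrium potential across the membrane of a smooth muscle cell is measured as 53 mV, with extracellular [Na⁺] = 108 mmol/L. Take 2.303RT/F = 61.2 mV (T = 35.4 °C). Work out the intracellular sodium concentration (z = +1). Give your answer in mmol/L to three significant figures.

14.7 mmol/L

Nernst: E = (61.2/1) · log₁₀([out]/[in]), so log₁₀([out]/[in]) = 53.0 × 1 / 61.2 = 0.8660.
[out]/[in] = 10^(0.8660) = 7.345.
[in] = 108 / 7.345 = 14.7 mmol/L.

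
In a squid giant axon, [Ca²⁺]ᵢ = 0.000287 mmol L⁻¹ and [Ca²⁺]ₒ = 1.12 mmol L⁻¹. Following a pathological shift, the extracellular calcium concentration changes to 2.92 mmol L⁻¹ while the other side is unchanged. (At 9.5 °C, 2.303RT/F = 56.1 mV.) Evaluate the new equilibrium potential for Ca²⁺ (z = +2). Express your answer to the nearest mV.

112 mV

After the shift: [Ca²⁺]_out = 2.92, [Ca²⁺]_in = 0.000287 mmol L⁻¹.
E_new = (56.1/2)·log₁₀(2.92/0.000287) = 28.05 · (4.0075) = 112.41 mV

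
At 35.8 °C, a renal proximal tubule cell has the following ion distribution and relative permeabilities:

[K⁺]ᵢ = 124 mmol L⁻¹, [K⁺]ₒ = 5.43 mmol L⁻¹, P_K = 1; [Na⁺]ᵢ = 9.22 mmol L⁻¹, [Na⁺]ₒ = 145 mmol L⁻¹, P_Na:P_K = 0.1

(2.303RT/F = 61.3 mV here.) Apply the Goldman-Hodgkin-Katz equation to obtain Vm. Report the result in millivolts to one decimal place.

-48.9 mV

Vm = 61.3 · log₁₀[(Σ P·[cation]ₒ + Σ P·[anion]ᵢ) / (Σ P·[cation]ᵢ + Σ P·[anion]ₒ)]
Numerator = 1×5.43 + 0.1×145 = 19.93
Denominator = 1×124 + 0.1×9.22 = 124.9
Vm = 61.3 · log₁₀(0.15954) = 61.3 × (-0.7971) = -48.86 mV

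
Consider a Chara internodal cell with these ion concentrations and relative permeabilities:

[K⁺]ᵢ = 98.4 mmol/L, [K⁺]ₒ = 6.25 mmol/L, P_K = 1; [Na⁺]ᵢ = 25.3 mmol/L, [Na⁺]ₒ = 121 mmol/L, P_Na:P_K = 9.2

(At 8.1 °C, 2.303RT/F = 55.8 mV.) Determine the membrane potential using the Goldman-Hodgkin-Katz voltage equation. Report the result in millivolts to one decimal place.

29.5 mV

Vm = 55.8 · log₁₀[(Σ P·[cation]ₒ + Σ P·[anion]ᵢ) / (Σ P·[cation]ᵢ + Σ P·[anion]ₒ)]
Numerator = 1×6.25 + 9.2×121 = 1119
Denominator = 1×98.4 + 9.2×25.3 = 331.2
Vm = 55.8 · log₁₀(3.3804) = 55.8 × (0.5290) = 29.52 mV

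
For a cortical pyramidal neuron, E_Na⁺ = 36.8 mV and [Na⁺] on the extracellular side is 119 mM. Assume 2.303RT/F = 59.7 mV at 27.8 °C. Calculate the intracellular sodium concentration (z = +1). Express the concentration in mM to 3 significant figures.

28.8 mM

Nernst: E = (59.7/1) · log₁₀([out]/[in]), so log₁₀([out]/[in]) = 36.8 × 1 / 59.7 = 0.6164.
[out]/[in] = 10^(0.6164) = 4.134.
[in] = 119 / 4.134 = 28.78 mM.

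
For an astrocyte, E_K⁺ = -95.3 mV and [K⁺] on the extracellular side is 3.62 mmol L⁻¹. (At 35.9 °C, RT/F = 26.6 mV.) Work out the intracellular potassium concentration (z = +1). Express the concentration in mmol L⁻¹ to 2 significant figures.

Nernst: E = (26.6/1) · ln([out]/[in]), so ln([out]/[in]) = -95.3 × 1 / 26.6 = -3.5827.
[out]/[in] = e^(-3.5827) = 0.0278.
[in] = 3.62 / 0.0278 = 130.2 mmol L⁻¹.

130 mmol L⁻¹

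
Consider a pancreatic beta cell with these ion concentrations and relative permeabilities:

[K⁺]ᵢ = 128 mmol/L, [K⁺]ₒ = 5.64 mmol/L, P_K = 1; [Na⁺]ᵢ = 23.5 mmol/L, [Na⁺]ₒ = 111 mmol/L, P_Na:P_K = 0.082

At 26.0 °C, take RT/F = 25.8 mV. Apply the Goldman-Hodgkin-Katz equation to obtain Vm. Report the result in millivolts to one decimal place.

-56.1 mV

Vm = 25.8 · ln[(Σ P·[cation]ₒ + Σ P·[anion]ᵢ) / (Σ P·[cation]ᵢ + Σ P·[anion]ₒ)]
Numerator = 1×5.64 + 0.082×111 = 14.74
Denominator = 1×128 + 0.082×23.5 = 129.9
Vm = 25.8 · ln(0.11346) = 25.8 × (-2.1763) = -56.15 mV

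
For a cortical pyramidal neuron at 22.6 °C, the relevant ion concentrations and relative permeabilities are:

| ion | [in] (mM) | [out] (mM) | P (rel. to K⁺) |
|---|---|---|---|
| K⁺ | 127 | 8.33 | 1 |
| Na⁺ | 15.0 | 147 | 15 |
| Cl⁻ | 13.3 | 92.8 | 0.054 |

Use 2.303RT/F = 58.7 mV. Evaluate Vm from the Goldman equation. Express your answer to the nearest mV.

Vm = 58.7 · log₁₀[(Σ P·[cation]ₒ + Σ P·[anion]ᵢ) / (Σ P·[cation]ᵢ + Σ P·[anion]ₒ)]
Numerator = 1×8.33 + 15×147 + 0.054×13.3 = 2214
Denominator = 1×127 + 15×15.0 + 0.054×92.8 = 357
Vm = 58.7 · log₁₀(6.2016) = 58.7 × (0.7925) = 46.52 mV

47 mV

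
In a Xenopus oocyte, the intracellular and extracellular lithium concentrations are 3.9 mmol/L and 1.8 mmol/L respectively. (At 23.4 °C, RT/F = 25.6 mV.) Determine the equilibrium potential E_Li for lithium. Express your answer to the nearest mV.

-20 mV

E = (25.6/z) · ln([Li⁺]_out/[Li⁺]_in) with z = +1.
= (25.6/1) · ln(1.8/3.9) = 25.60 · ln(0.4615)
= 25.60 · (-0.7732) = -19.79 mV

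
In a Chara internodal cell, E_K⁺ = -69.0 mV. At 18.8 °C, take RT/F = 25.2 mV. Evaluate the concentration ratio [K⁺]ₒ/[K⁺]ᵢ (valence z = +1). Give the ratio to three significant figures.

0.0647

ln([out]/[in]) = E·z/(25.2) = -69.0 × 1 / 25.2 = -2.7381
[out]/[in] = e^(-2.7381) = 0.06469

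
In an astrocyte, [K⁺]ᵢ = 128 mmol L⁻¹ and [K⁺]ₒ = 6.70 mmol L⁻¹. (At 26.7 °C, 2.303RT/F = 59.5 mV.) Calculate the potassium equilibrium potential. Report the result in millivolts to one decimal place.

E = (59.5/z) · log₁₀([K⁺]_out/[K⁺]_in) with z = +1.
= (59.5/1) · log₁₀(6.70/128) = 59.50 · log₁₀(0.05234)
= 59.50 · (-1.2811) = -76.23 mV

-76.2 mV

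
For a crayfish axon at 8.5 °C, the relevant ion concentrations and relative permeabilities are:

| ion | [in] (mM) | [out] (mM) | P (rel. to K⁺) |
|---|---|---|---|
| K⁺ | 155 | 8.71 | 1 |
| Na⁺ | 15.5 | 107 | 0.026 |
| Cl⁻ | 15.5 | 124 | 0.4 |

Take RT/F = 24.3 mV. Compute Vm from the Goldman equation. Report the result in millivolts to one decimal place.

-59.5 mV

Vm = 24.3 · ln[(Σ P·[cation]ₒ + Σ P·[anion]ᵢ) / (Σ P·[cation]ᵢ + Σ P·[anion]ₒ)]
Numerator = 1×8.71 + 0.026×107 + 0.4×15.5 = 17.69
Denominator = 1×155 + 0.026×15.5 + 0.4×124 = 205
Vm = 24.3 · ln(0.086301) = 24.3 × (-2.4499) = -59.53 mV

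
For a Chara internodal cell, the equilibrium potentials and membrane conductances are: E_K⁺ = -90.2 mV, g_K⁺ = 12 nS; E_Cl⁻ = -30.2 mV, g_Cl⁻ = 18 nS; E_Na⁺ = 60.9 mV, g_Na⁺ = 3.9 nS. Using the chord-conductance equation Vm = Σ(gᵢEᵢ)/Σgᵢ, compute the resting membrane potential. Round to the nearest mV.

Σ gᵢEᵢ = 12·(-90.2) + 18·(-30.2) + 3.9·(60.9) = -1388.49
Σ gᵢ = 12 + 18 + 3.9 = 33.9
Vm = -1388.49 / 33.9 = -40.96 mV

-41 mV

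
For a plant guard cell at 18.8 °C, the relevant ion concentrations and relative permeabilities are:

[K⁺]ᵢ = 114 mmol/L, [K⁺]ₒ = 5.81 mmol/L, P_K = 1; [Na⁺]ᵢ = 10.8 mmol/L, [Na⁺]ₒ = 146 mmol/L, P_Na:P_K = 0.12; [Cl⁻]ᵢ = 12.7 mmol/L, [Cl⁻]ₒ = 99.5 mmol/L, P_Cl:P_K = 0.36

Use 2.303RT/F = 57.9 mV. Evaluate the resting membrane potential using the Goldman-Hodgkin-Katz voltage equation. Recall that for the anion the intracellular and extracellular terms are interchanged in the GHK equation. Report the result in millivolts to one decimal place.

-42.5 mV

Vm = 57.9 · log₁₀[(Σ P·[cation]ₒ + Σ P·[anion]ᵢ) / (Σ P·[cation]ᵢ + Σ P·[anion]ₒ)]
Numerator = 1×5.81 + 0.12×146 + 0.36×12.7 = 27.9
Denominator = 1×114 + 0.12×10.8 + 0.36×99.5 = 151.1
Vm = 57.9 · log₁₀(0.18464) = 57.9 × (-0.7337) = -42.48 mV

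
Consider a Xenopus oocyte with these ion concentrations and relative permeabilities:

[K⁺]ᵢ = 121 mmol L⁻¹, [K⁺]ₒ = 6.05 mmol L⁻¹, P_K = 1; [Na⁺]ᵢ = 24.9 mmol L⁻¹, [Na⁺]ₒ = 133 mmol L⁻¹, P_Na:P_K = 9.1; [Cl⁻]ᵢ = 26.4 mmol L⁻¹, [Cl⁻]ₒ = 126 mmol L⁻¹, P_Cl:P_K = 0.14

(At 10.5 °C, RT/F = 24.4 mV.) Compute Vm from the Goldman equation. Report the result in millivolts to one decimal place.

Vm = 24.4 · ln[(Σ P·[cation]ₒ + Σ P·[anion]ᵢ) / (Σ P·[cation]ᵢ + Σ P·[anion]ₒ)]
Numerator = 1×6.05 + 9.1×133 + 0.14×26.4 = 1220
Denominator = 1×121 + 9.1×24.9 + 0.14×126 = 365.2
Vm = 24.4 · ln(3.3405) = 24.4 × (1.2061) = 29.43 mV

29.4 mV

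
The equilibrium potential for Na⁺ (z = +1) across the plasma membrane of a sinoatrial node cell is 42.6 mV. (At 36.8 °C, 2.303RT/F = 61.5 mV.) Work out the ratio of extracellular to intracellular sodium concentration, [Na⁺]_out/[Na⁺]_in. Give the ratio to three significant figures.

4.93

log₁₀([out]/[in]) = E·z/(61.5) = 42.6 × 1 / 61.5 = 0.6927
[out]/[in] = 10^(0.6927) = 4.928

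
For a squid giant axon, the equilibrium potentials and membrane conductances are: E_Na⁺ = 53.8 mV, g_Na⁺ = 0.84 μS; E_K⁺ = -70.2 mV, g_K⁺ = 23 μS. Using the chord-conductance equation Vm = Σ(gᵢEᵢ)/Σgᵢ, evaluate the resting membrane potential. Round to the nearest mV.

Σ gᵢEᵢ = 0.84·(53.8) + 23·(-70.2) = -1569.41
Σ gᵢ = 0.84 + 23 = 23.84
Vm = -1569.41 / 23.84 = -65.83 mV

-66 mV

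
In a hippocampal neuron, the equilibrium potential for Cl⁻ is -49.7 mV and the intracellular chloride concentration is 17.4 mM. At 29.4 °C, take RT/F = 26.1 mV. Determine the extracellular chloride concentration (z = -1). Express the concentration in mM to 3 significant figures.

Nernst: E = (26.1/-1) · ln([out]/[in]), so ln([out]/[in]) = -49.7 × -1 / 26.1 = 1.9042.
[out]/[in] = e^(1.9042) = 6.714.
[out] = 6.714 × 17.4 = 116.8 mM.

117 mM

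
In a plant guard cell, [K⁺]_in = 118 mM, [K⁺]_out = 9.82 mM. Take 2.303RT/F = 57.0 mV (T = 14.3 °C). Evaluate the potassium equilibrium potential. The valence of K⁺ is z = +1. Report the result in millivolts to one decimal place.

E = (57.0/z) · log₁₀([K⁺]_out/[K⁺]_in) with z = +1.
= (57.0/1) · log₁₀(9.82/118) = 57.00 · log₁₀(0.08322)
= 57.00 · (-1.0798) = -61.55 mV

-61.5 mV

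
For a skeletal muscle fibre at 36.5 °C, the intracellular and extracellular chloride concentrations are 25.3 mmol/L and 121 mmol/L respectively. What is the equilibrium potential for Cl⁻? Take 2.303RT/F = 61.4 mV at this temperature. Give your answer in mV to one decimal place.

-41.7 mV

E = (61.4/z) · log₁₀([Cl⁻]_out/[Cl⁻]_in) with z = -1.
For an anion, dividing by z = -1 reverses the sign.
= (61.4/-1) · log₁₀(121/25.3) = -61.40 · log₁₀(4.783)
= -61.40 · (0.6797) = -41.73 mV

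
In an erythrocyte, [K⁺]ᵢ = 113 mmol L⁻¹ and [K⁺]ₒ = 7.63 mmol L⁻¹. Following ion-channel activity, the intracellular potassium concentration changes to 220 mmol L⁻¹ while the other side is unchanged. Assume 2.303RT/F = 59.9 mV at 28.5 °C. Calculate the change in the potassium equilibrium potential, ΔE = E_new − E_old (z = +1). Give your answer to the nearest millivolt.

E_old = (59.9/1)·log₁₀(7.63/113) = -70.12 mV
E_new = (59.9/1)·log₁₀(7.63/220) = -87.45 mV
ΔE = -87.45 − (-70.12) = -17.33 mV

-17 mV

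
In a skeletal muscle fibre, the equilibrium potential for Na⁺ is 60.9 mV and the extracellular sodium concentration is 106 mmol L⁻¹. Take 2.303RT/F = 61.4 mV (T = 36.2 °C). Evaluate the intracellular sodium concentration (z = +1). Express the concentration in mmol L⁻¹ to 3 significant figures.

10.8 mmol L⁻¹

Nernst: E = (61.4/1) · log₁₀([out]/[in]), so log₁₀([out]/[in]) = 60.9 × 1 / 61.4 = 0.9919.
[out]/[in] = 10^(0.9919) = 9.814.
[in] = 106 / 9.814 = 10.8 mmol L⁻¹.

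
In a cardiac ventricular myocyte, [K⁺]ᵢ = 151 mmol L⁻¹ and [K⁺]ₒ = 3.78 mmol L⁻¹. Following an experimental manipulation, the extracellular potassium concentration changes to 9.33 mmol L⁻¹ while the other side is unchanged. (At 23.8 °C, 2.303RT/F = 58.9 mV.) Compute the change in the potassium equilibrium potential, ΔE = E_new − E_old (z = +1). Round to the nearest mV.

E_old = (58.9/1)·log₁₀(3.78/151) = -94.33 mV
E_new = (58.9/1)·log₁₀(9.33/151) = -71.22 mV
ΔE = -71.22 − (-94.33) = 23.11 mV

23 mV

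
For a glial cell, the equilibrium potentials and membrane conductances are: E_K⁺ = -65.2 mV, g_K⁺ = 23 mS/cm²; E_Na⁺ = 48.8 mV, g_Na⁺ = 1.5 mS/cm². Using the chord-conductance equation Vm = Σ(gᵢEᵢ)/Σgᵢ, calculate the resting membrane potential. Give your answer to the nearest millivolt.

Σ gᵢEᵢ = 23·(-65.2) + 1.5·(48.8) = -1426.40
Σ gᵢ = 23 + 1.5 = 24.5
Vm = -1426.40 / 24.5 = -58.22 mV

-58 mV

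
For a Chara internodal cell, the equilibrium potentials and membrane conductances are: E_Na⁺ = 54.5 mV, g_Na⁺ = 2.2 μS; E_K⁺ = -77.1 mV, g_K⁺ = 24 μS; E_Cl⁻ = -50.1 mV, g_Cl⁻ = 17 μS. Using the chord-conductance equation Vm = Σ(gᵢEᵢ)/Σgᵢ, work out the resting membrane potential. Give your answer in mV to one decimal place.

Σ gᵢEᵢ = 2.2·(54.5) + 24·(-77.1) + 17·(-50.1) = -2582.20
Σ gᵢ = 2.2 + 24 + 17 = 43.2
Vm = -2582.20 / 43.2 = -59.77 mV

-59.8 mV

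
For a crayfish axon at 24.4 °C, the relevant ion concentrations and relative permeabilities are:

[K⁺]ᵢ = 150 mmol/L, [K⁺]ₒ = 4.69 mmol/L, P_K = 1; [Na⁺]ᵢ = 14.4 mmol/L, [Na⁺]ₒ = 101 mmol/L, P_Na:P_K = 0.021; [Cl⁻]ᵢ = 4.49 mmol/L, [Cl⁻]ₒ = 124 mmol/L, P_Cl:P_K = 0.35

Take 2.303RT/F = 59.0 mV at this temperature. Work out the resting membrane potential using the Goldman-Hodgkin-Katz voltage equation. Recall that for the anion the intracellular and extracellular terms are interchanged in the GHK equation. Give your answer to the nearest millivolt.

-80 mV

Vm = 59.0 · log₁₀[(Σ P·[cation]ₒ + Σ P·[anion]ᵢ) / (Σ P·[cation]ᵢ + Σ P·[anion]ₒ)]
Numerator = 1×4.69 + 0.021×101 + 0.35×4.49 = 8.383
Denominator = 1×150 + 0.021×14.4 + 0.35×124 = 193.7
Vm = 59.0 · log₁₀(0.043275) = 59.0 × (-1.3638) = -80.46 mV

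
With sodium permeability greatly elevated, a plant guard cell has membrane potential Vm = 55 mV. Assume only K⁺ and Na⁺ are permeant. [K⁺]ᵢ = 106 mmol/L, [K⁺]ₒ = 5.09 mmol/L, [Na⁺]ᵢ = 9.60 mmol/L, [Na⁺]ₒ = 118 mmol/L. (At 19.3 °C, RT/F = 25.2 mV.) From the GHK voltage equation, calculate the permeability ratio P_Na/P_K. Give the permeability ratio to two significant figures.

Let α = P_Na/P_K. GHK: Vm = 25.2·ln[(Kₒ + α·Naₒ)/(Kᵢ + α·Naᵢ)].
e^(Vm/25.2) = e^(55.0/25.2) = 8.8688
So 8.8688·(Kᵢ + α·Naᵢ) = Kₒ + α·Naₒ → α = (8.8688·106.0 − 5.09) / (118.0 − 8.8688·9.6)
α = (940.1 − 5.09) / (118.0 − 85.14) = 935/32.86 = 28.45

28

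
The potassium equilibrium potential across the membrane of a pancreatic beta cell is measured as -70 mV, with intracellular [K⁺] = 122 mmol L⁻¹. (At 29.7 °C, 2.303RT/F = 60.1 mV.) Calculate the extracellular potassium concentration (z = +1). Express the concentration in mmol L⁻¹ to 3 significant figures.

8.35 mmol L⁻¹

Nernst: E = (60.1/1) · log₁₀([out]/[in]), so log₁₀([out]/[in]) = -70.0 × 1 / 60.1 = -1.1647.
[out]/[in] = 10^(-1.1647) = 0.06843.
[out] = 0.06843 × 122 = 8.349 mmol L⁻¹.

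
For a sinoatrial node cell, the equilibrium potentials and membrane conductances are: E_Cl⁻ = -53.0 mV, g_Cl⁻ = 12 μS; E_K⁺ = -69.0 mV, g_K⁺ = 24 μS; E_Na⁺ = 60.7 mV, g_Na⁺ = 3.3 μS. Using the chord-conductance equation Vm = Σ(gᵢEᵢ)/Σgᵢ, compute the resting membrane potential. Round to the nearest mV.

Σ gᵢEᵢ = 12·(-53.0) + 24·(-69.0) + 3.3·(60.7) = -2091.69
Σ gᵢ = 12 + 24 + 3.3 = 39.3
Vm = -2091.69 / 39.3 = -53.22 mV

-53 mV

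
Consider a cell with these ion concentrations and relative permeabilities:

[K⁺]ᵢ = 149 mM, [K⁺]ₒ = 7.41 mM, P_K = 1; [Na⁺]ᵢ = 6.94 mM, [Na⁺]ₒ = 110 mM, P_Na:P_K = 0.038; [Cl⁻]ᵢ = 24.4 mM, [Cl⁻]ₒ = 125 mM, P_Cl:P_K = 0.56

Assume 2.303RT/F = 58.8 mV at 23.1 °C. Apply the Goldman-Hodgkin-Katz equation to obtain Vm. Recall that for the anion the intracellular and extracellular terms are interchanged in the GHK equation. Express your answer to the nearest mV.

Vm = 58.8 · log₁₀[(Σ P·[cation]ₒ + Σ P·[anion]ᵢ) / (Σ P·[cation]ᵢ + Σ P·[anion]ₒ)]
Numerator = 1×7.41 + 0.038×110 + 0.56×24.4 = 25.25
Denominator = 1×149 + 0.038×6.94 + 0.56×125 = 219.3
Vm = 58.8 · log₁₀(0.11518) = 58.8 × (-0.9386) = -55.19 mV

-55 mV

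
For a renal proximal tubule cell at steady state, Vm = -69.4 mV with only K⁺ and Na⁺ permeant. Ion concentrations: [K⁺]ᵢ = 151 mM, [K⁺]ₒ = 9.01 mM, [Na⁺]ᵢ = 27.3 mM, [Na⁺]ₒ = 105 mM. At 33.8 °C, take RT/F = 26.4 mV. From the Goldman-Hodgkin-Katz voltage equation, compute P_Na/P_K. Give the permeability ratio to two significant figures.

Let α = P_Na/P_K. GHK: Vm = 26.4·ln[(Kₒ + α·Naₒ)/(Kᵢ + α·Naᵢ)].
e^(Vm/26.4) = e^(-69.4/26.4) = 0.072166
So 0.072166·(Kᵢ + α·Naᵢ) = Kₒ + α·Naₒ → α = (0.072166·151.0 − 9.01) / (105.0 − 0.072166·27.3)
α = (10.9 − 9.01) / (105.0 − 1.97) = 1.887/103 = 0.01832

0.018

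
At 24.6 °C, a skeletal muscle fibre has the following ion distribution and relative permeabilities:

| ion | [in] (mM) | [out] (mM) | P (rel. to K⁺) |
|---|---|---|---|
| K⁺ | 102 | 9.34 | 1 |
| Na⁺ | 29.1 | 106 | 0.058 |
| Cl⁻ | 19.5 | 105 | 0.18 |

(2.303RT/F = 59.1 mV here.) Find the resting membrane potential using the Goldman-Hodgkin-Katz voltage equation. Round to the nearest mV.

Vm = 59.1 · log₁₀[(Σ P·[cation]ₒ + Σ P·[anion]ᵢ) / (Σ P·[cation]ᵢ + Σ P·[anion]ₒ)]
Numerator = 1×9.34 + 0.058×106 + 0.18×19.5 = 19
Denominator = 1×102 + 0.058×29.1 + 0.18×105 = 122.6
Vm = 59.1 · log₁₀(0.15497) = 59.1 × (-0.8097) = -47.86 mV

-48 mV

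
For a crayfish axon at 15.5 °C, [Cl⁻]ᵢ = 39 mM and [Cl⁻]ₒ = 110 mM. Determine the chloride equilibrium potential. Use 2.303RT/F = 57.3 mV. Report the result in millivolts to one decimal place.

-25.8 mV

E = (57.3/z) · log₁₀([Cl⁻]_out/[Cl⁻]_in) with z = -1.
For an anion, dividing by z = -1 reverses the sign.
= (57.3/-1) · log₁₀(110/39) = -57.30 · log₁₀(2.821)
= -57.30 · (0.4503) = -25.80 mV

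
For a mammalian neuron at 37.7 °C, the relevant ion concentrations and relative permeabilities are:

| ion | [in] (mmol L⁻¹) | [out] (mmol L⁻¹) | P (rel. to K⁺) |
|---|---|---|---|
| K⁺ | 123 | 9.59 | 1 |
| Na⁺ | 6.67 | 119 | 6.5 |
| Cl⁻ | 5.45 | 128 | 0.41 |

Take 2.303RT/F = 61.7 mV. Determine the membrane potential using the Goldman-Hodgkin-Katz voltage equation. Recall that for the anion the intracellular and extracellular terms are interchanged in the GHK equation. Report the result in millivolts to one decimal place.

34.2 mV

Vm = 61.7 · log₁₀[(Σ P·[cation]ₒ + Σ P·[anion]ᵢ) / (Σ P·[cation]ᵢ + Σ P·[anion]ₒ)]
Numerator = 1×9.59 + 6.5×119 + 0.41×5.45 = 785.3
Denominator = 1×123 + 6.5×6.67 + 0.41×128 = 218.8
Vm = 61.7 · log₁₀(3.5887) = 61.7 × (0.5549) = 34.24 mV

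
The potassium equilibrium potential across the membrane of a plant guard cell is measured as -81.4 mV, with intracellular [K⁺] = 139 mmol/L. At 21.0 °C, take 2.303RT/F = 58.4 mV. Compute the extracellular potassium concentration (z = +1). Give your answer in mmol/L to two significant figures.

Nernst: E = (58.4/1) · log₁₀([out]/[in]), so log₁₀([out]/[in]) = -81.4 × 1 / 58.4 = -1.3938.
[out]/[in] = 10^(-1.3938) = 0.04038.
[out] = 0.04038 × 139 = 5.613 mmol/L.

5.6 mmol/L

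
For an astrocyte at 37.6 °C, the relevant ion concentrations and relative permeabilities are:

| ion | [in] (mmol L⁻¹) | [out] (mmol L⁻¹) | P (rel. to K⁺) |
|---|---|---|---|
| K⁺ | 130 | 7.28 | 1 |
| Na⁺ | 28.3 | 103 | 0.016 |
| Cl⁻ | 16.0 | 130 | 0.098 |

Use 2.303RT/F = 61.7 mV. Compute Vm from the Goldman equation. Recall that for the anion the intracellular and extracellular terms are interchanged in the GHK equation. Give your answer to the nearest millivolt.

Vm = 61.7 · log₁₀[(Σ P·[cation]ₒ + Σ P·[anion]ᵢ) / (Σ P·[cation]ᵢ + Σ P·[anion]ₒ)]
Numerator = 1×7.28 + 0.016×103 + 0.098×16.0 = 10.5
Denominator = 1×130 + 0.016×28.3 + 0.098×130 = 143.2
Vm = 61.7 · log₁₀(0.0733) = 61.7 × (-1.1349) = -70.02 mV

-70 mV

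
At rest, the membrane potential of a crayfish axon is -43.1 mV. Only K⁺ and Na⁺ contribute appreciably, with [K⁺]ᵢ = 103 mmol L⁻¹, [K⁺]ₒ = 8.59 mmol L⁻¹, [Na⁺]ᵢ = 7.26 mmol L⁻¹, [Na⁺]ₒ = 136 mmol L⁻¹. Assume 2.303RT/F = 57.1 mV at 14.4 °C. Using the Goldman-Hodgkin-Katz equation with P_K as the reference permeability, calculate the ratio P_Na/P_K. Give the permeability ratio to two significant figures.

0.071

Let α = P_Na/P_K. GHK: Vm = 57.1·log₁₀[(Kₒ + α·Naₒ)/(Kᵢ + α·Naᵢ)].
10^(Vm/57.1) = 10^(-43.1/57.1) = 0.17587
So 0.17587·(Kᵢ + α·Naᵢ) = Kₒ + α·Naₒ → α = (0.17587·103.0 − 8.59) / (136.0 − 0.17587·7.26)
α = (18.11 − 8.59) / (136.0 − 1.277) = 9.524/134.7 = 0.0707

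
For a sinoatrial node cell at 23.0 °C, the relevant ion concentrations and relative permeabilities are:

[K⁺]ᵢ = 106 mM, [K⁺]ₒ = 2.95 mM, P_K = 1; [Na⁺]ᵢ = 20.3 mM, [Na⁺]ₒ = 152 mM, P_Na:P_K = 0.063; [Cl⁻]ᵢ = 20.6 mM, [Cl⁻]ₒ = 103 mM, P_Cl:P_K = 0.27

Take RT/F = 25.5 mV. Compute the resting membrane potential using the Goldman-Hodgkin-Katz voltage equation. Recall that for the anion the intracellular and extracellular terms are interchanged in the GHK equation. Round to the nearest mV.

-51 mV

Vm = 25.5 · ln[(Σ P·[cation]ₒ + Σ P·[anion]ᵢ) / (Σ P·[cation]ᵢ + Σ P·[anion]ₒ)]
Numerator = 1×2.95 + 0.063×152 + 0.27×20.6 = 18.09
Denominator = 1×106 + 0.063×20.3 + 0.27×103 = 135.1
Vm = 25.5 · ln(0.1339) = 25.5 × (-2.0107) = -51.27 mV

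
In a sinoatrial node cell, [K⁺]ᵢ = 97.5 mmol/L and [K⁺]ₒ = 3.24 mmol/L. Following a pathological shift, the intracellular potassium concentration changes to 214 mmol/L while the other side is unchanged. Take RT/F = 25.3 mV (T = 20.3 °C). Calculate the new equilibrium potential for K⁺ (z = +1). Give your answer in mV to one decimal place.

After the shift: [K⁺]_out = 3.24, [K⁺]_in = 214 mmol/L.
E_new = (25.3/1)·ln(3.24/214) = 25.30 · (-4.1904) = -106.02 mV

-106.0 mV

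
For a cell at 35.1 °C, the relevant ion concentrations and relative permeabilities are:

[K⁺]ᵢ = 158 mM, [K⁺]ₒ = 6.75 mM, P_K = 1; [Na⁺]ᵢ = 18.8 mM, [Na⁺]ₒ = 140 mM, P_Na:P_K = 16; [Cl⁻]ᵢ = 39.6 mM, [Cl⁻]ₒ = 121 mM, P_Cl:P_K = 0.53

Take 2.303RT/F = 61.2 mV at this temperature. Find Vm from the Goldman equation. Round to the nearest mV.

Vm = 61.2 · log₁₀[(Σ P·[cation]ₒ + Σ P·[anion]ᵢ) / (Σ P·[cation]ᵢ + Σ P·[anion]ₒ)]
Numerator = 1×6.75 + 16×140 + 0.53×39.6 = 2268
Denominator = 1×158 + 16×18.8 + 0.53×121 = 522.9
Vm = 61.2 · log₁₀(4.3366) = 61.2 × (0.6371) = 38.99 mV

39 mV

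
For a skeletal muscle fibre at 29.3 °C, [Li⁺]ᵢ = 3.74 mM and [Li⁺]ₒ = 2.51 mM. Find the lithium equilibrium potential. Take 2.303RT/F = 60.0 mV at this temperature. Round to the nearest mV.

-10 mV

E = (60.0/z) · log₁₀([Li⁺]_out/[Li⁺]_in) with z = +1.
= (60.0/1) · log₁₀(2.51/3.74) = 60.00 · log₁₀(0.6711)
= 60.00 · (-0.1732) = -10.39 mV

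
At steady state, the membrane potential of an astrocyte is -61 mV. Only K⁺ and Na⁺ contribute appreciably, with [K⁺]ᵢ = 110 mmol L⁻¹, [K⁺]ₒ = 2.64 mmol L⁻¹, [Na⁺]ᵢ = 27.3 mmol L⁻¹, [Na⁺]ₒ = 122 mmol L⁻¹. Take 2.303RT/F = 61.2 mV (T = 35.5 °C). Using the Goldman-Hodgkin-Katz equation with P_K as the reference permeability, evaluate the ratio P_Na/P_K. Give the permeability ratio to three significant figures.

Let α = P_Na/P_K. GHK: Vm = 61.2·log₁₀[(Kₒ + α·Naₒ)/(Kᵢ + α·Naᵢ)].
10^(Vm/61.2) = 10^(-61.0/61.2) = 0.10076
So 0.10076·(Kᵢ + α·Naᵢ) = Kₒ + α·Naₒ → α = (0.10076·110.0 − 2.64) / (122.0 − 0.10076·27.3)
α = (11.08 − 2.64) / (122.0 − 2.751) = 8.443/119.2 = 0.0708

0.0708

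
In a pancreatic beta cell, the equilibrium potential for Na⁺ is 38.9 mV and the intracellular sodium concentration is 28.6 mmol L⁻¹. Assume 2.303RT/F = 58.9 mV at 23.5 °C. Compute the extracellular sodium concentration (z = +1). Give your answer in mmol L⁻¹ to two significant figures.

130 mmol L⁻¹

Nernst: E = (58.9/1) · log₁₀([out]/[in]), so log₁₀([out]/[in]) = 38.9 × 1 / 58.9 = 0.6604.
[out]/[in] = 10^(0.6604) = 4.576.
[out] = 4.576 × 28.6 = 130.9 mmol L⁻¹.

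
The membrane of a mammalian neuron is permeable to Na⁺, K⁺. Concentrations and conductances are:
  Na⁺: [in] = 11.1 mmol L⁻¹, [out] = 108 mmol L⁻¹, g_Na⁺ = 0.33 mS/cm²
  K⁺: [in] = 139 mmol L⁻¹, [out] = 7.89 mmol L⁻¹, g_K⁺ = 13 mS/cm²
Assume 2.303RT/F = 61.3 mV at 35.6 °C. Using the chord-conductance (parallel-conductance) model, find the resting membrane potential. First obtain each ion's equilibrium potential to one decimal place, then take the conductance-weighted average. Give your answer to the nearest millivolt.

E_Na⁺ = (61.3/1)·log₁₀(108/11.1) = 60.6 mV
E_K⁺ = (61.3/1)·log₁₀(7.89/139) = -76.4 mV
Vm = (Σ gᵢEᵢ)/(Σ gᵢ) = (0.33·60.6 + 13·-76.4) / (0.33 + 13)
= -973.20 / 13.33 = -73.01 mV

-73 mV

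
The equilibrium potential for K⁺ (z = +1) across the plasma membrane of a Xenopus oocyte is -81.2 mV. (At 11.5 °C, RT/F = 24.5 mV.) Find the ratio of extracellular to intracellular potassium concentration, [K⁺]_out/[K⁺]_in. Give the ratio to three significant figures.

0.0364

ln([out]/[in]) = E·z/(24.5) = -81.2 × 1 / 24.5 = -3.3143
[out]/[in] = e^(-3.3143) = 0.03636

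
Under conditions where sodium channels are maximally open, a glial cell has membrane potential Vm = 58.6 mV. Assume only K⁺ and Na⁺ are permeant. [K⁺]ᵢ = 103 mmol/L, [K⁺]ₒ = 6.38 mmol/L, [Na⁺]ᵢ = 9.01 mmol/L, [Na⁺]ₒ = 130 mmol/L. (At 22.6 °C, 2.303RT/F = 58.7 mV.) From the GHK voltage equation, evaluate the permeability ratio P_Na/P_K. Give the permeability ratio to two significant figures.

25

Let α = P_Na/P_K. GHK: Vm = 58.7·log₁₀[(Kₒ + α·Naₒ)/(Kᵢ + α·Naᵢ)].
10^(Vm/58.7) = 10^(58.6/58.7) = 9.9609
So 9.9609·(Kᵢ + α·Naᵢ) = Kₒ + α·Naₒ → α = (9.9609·103.0 − 6.38) / (130.0 − 9.9609·9.01)
α = (1026 − 6.38) / (130.0 − 89.75) = 1020/40.25 = 25.33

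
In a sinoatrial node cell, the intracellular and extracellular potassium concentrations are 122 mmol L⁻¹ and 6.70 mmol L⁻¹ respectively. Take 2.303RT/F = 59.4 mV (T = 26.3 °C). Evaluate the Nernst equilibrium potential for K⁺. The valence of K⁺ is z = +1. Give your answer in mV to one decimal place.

-74.9 mV

E = (59.4/z) · log₁₀([K⁺]_out/[K⁺]_in) with z = +1.
= (59.4/1) · log₁₀(6.70/122) = 59.40 · log₁₀(0.05492)
= 59.40 · (-1.2603) = -74.86 mV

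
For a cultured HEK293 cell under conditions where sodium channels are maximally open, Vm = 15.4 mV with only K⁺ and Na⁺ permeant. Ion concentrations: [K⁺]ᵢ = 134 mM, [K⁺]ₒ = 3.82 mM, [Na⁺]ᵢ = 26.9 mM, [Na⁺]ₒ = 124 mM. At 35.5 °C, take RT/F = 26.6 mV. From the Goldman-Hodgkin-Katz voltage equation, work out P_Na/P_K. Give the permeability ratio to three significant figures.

3.10

Let α = P_Na/P_K. GHK: Vm = 26.6·ln[(Kₒ + α·Naₒ)/(Kᵢ + α·Naᵢ)].
e^(Vm/26.6) = e^(15.4/26.6) = 1.7842
So 1.7842·(Kᵢ + α·Naᵢ) = Kₒ + α·Naₒ → α = (1.7842·134.0 − 3.82) / (124.0 − 1.7842·26.9)
α = (239.1 − 3.82) / (124.0 − 47.99) = 235.3/76.01 = 3.095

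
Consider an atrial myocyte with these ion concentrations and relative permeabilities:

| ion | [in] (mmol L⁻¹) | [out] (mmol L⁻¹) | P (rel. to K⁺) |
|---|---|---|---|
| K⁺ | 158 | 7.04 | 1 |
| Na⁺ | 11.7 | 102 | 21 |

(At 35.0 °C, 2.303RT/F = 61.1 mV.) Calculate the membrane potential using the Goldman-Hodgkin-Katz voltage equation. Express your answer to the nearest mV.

44 mV

Vm = 61.1 · log₁₀[(Σ P·[cation]ₒ + Σ P·[anion]ᵢ) / (Σ P·[cation]ᵢ + Σ P·[anion]ₒ)]
Numerator = 1×7.04 + 21×102 = 2149
Denominator = 1×158 + 21×11.7 = 403.7
Vm = 61.1 · log₁₀(5.3234) = 61.1 × (0.7262) = 44.37 mV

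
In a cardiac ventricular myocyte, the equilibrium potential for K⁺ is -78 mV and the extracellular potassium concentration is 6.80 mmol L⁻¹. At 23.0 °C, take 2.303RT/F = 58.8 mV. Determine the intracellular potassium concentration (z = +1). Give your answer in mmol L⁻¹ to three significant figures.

Nernst: E = (58.8/1) · log₁₀([out]/[in]), so log₁₀([out]/[in]) = -78.0 × 1 / 58.8 = -1.3265.
[out]/[in] = 10^(-1.3265) = 0.04715.
[in] = 6.80 / 0.04715 = 144.2 mmol L⁻¹.

144 mmol L⁻¹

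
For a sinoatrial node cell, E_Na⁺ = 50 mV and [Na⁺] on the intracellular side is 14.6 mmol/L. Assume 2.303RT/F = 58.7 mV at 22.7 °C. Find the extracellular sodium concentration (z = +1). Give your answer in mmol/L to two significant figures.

Nernst: E = (58.7/1) · log₁₀([out]/[in]), so log₁₀([out]/[in]) = 50.0 × 1 / 58.7 = 0.8518.
[out]/[in] = 10^(0.8518) = 7.109.
[out] = 7.109 × 14.6 = 103.8 mmol/L.

100 mmol/L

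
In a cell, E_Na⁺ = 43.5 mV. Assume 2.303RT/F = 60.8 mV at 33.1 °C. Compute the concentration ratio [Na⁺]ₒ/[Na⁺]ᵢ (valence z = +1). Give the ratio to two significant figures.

5.2

log₁₀([out]/[in]) = E·z/(60.8) = 43.5 × 1 / 60.8 = 0.7155
[out]/[in] = 10^(0.7155) = 5.194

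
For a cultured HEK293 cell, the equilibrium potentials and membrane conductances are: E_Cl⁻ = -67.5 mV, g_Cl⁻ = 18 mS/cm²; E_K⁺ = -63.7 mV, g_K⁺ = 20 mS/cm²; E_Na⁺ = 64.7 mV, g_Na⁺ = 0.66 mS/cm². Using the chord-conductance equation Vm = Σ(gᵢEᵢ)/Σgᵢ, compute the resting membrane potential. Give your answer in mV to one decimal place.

Σ gᵢEᵢ = 18·(-67.5) + 20·(-63.7) + 0.66·(64.7) = -2446.30
Σ gᵢ = 18 + 20 + 0.66 = 38.66
Vm = -2446.30 / 38.66 = -63.28 mV

-63.3 mV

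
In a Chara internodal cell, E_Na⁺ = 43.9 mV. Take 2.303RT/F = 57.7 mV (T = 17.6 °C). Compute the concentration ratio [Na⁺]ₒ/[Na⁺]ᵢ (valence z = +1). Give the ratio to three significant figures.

5.77

log₁₀([out]/[in]) = E·z/(57.7) = 43.9 × 1 / 57.7 = 0.7608
[out]/[in] = 10^(0.7608) = 5.765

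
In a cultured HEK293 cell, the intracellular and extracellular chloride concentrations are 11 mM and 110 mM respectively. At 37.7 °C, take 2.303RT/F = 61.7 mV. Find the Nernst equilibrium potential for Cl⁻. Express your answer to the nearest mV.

E = (61.7/z) · log₁₀([Cl⁻]_out/[Cl⁻]_in) with z = -1.
For an anion, dividing by z = -1 reverses the sign.
= (61.7/-1) · log₁₀(110/11) = -61.70 · log₁₀(10)
= -61.70 · (1.0000) = -61.70 mV

-62 mV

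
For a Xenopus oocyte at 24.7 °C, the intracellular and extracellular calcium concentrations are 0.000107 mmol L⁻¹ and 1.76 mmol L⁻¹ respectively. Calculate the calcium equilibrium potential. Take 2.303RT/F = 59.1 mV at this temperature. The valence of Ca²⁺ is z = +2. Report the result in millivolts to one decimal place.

E = (59.1/z) · log₁₀([Ca²⁺]_out/[Ca²⁺]_in) with z = +2.
= (59.1/2) · log₁₀(1.76/0.000107) = 29.55 · log₁₀(1.645e+04)
= 29.55 · (4.2161) = 124.59 mV

124.6 mV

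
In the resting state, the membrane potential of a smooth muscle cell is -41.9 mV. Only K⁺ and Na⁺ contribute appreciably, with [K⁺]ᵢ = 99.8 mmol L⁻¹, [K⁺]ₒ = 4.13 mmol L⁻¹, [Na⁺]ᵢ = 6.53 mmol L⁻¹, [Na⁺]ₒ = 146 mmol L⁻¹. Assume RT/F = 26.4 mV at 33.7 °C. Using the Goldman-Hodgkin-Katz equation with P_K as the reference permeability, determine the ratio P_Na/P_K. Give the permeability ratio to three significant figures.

Let α = P_Na/P_K. GHK: Vm = 26.4·ln[(Kₒ + α·Naₒ)/(Kᵢ + α·Naᵢ)].
e^(Vm/26.4) = e^(-41.9/26.4) = 0.20451
So 0.20451·(Kᵢ + α·Naᵢ) = Kₒ + α·Naₒ → α = (0.20451·99.8 − 4.13) / (146.0 − 0.20451·6.53)
α = (20.41 − 4.13) / (146.0 − 1.335) = 16.28/144.7 = 0.1125

0.113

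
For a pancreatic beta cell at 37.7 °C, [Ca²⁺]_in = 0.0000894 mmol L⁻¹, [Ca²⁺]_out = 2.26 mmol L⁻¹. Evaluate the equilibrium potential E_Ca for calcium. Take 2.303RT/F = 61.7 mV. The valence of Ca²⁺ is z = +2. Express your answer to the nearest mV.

136 mV

E = (61.7/z) · log₁₀([Ca²⁺]_out/[Ca²⁺]_in) with z = +2.
= (61.7/2) · log₁₀(2.26/0.0000894) = 30.85 · log₁₀(2.528e+04)
= 30.85 · (4.4028) = 135.83 mV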